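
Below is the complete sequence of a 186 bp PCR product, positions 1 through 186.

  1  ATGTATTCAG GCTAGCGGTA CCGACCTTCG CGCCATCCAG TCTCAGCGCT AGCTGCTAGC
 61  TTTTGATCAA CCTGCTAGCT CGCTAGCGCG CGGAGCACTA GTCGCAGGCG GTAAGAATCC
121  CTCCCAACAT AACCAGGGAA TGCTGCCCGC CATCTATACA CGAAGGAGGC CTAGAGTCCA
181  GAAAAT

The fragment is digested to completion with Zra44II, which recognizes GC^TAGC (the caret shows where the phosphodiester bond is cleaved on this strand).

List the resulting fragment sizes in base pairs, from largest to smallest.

103, 37, 19, 12, 8, 7 bp

Zra44II sites (GCTAGC) start at positions 11, 48, 55, 74, 82.
Zra44II cuts after base 2 of each site, so after positions 12, 49, 56, 75, 83.
Linear molecule, 5 cuts → 6 fragments:
  1–12 → 12 bp
  13–49 → 37 bp
  50–56 → 7 bp
  57–75 → 19 bp
  76–83 → 8 bp
  84–186 → 103 bp
Sorted largest to smallest: 103, 37, 19, 12, 8, 7 bp.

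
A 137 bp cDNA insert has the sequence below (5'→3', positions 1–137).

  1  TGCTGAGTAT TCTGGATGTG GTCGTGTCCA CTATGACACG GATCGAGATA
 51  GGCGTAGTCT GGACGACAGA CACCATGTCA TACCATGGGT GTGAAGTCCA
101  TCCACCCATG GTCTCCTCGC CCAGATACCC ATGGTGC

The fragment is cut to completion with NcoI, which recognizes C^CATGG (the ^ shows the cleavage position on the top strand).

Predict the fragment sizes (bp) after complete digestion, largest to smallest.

NcoI sites (CCATGG) start at positions 83, 106, 129.
NcoI cuts after the first base of each site, so after positions 83, 106, 129.
Linear molecule, 3 cuts → 4 fragments:
  1–83 → 83 bp
  84–106 → 23 bp
  107–129 → 23 bp
  130–137 → 8 bp
Sorted largest to smallest: 83, 23, 23, 8 bp.

83, 23, 23, 8 bp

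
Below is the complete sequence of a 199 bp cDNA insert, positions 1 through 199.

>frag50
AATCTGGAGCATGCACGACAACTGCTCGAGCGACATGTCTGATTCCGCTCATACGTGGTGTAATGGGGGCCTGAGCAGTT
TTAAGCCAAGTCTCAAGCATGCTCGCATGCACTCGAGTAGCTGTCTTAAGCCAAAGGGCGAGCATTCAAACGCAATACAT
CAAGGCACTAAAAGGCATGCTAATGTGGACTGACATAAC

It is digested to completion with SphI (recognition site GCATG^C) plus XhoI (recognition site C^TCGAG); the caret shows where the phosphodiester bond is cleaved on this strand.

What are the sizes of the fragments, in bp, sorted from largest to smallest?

SphI sites (GCATGC) start at positions 9, 97, 105, 175.
SphI cuts after base 5 of each site (before the last base), so after positions 13, 101, 109, 179.
XhoI sites (CTCGAG) start at positions 25, 112.
XhoI cuts after the first base of each site, so after positions 25, 112.
Combined cut positions: 13, 25, 101, 109, 112, 179.
Linear molecule, 6 cuts → 7 fragments:
  1–13 → 13 bp
  14–25 → 12 bp
  26–101 → 76 bp
  102–109 → 8 bp
  110–112 → 3 bp
  113–179 → 67 bp
  180–199 → 20 bp
Sorted largest to smallest: 76, 67, 20, 13, 12, 8, 3 bp.

76, 67, 20, 13, 12, 8, 3 bp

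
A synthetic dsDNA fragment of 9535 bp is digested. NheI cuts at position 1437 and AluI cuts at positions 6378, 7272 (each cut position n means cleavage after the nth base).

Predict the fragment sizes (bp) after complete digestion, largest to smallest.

Combined cut positions (sorted): 1437, 6378, 7272.
Linear molecule, 3 cuts → 4 fragments:
  1437 − 0 = 1437 bp
  6378 − 1437 = 4941 bp
  7272 − 6378 = 894 bp
  9535 − 7272 = 2263 bp
Sorted largest to smallest: 4941, 2263, 1437, 894 bp.

4941, 2263, 1437, 894 bp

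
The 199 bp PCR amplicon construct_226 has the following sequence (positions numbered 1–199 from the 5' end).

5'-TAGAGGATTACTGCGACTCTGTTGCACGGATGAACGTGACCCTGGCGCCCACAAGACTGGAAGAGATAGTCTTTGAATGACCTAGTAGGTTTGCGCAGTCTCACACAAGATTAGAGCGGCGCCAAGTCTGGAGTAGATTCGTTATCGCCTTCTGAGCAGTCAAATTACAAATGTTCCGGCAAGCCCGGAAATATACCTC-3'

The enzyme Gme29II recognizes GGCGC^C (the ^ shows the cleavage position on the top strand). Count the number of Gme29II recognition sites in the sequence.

GGCGCC occurs starting at positions 44, 118.
Gme29II cuts at 2 sites.

2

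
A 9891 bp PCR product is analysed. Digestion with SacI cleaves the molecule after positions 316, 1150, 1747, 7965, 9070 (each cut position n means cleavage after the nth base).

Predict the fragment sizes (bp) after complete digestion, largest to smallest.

Linear molecule, 5 cuts → 6 fragments:
  316 − 0 = 316 bp
  1150 − 316 = 834 bp
  1747 − 1150 = 597 bp
  7965 − 1747 = 6218 bp
  9070 − 7965 = 1105 bp
  9891 − 9070 = 821 bp
Sorted largest to smallest: 6218, 1105, 834, 821, 597, 316 bp.

6218, 1105, 834, 821, 597, 316 bp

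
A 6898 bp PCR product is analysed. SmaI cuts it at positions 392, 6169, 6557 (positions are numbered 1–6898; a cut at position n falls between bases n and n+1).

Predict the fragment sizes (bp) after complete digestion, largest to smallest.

Linear molecule, 3 cuts → 4 fragments:
  392 − 0 = 392 bp
  6169 − 392 = 5777 bp
  6557 − 6169 = 388 bp
  6898 − 6557 = 341 bp
Sorted largest to smallest: 5777, 392, 388, 341 bp.

5777, 392, 388, 341 bp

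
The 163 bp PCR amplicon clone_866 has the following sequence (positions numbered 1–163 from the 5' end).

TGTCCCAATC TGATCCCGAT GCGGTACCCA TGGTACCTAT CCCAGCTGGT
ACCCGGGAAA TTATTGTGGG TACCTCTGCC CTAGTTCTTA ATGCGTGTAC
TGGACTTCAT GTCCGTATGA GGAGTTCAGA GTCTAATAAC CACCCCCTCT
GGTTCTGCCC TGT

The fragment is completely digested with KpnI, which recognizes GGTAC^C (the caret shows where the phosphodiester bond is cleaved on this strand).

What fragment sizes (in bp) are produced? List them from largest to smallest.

KpnI sites (GGTACC) start at positions 23, 32, 48, 69.
KpnI cuts after base 5 of each site (before the last base), so after positions 27, 36, 52, 73.
Linear molecule, 4 cuts → 5 fragments:
  1–27 → 27 bp
  28–36 → 9 bp
  37–52 → 16 bp
  53–73 → 21 bp
  74–163 → 90 bp
Sorted largest to smallest: 90, 27, 21, 16, 9 bp.

90, 27, 21, 16, 9 bp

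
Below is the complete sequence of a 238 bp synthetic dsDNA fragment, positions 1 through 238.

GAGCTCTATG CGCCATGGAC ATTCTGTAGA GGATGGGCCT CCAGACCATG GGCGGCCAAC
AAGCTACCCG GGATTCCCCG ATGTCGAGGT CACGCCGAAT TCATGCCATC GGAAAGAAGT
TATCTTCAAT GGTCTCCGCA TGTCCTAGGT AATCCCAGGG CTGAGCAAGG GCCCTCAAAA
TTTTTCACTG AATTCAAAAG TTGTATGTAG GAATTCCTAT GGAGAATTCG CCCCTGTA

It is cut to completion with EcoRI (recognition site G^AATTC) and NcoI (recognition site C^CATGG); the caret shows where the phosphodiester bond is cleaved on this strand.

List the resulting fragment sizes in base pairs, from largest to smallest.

EcoRI sites (GAATTC) start at positions 97, 190, 211, 224.
EcoRI cuts after the first base of each site, so after positions 97, 190, 211, 224.
NcoI sites (CCATGG) start at positions 13, 46.
NcoI cuts after the first base of each site, so after positions 13, 46.
Combined cut positions: 13, 46, 97, 190, 211, 224.
Linear molecule, 6 cuts → 7 fragments:
  1–13 → 13 bp
  14–46 → 33 bp
  47–97 → 51 bp
  98–190 → 93 bp
  191–211 → 21 bp
  212–224 → 13 bp
  225–238 → 14 bp
Sorted largest to smallest: 93, 51, 33, 21, 14, 13, 13 bp.

93, 51, 33, 21, 14, 13, 13 bp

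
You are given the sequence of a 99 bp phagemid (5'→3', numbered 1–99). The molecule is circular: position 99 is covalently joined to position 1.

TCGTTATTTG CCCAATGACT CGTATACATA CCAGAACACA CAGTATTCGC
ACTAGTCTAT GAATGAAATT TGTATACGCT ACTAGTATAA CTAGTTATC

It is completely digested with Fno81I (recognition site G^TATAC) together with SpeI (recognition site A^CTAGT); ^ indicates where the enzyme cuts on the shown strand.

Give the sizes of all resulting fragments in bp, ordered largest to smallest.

Fno81I sites (GTATAC) start at positions 22, 72.
Fno81I cuts after the first base of each site, so after positions 22, 72.
SpeI sites (ACTAGT) start at positions 51, 81, 90.
SpeI cuts after the first base of each site, so after positions 51, 81, 90.
Combined cut positions: 22, 51, 72, 81, 90.
Circular molecule, 5 cuts → 5 fragments:
  23–51 → 29 bp
  52–72 → 21 bp
  73–81 → 9 bp
  82–90 → 9 bp
  91–99 then 1–22 → 9 + 22 = 31 bp
Sorted largest to smallest: 31, 29, 21, 9, 9 bp.

31, 29, 21, 9, 9 bp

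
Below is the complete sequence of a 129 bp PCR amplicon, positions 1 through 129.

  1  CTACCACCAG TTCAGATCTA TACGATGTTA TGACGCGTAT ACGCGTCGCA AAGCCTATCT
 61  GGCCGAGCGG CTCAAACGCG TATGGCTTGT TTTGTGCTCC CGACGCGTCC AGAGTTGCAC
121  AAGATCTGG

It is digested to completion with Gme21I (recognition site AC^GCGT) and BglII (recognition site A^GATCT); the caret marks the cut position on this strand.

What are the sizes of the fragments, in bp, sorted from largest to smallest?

Gme21I sites (ACGCGT) start at positions 33, 41, 76, 103.
Gme21I cuts after base 2 of each site, so after positions 34, 42, 77, 104.
BglII sites (AGATCT) start at positions 14, 122.
BglII cuts after the first base of each site, so after positions 14, 122.
Combined cut positions: 14, 34, 42, 77, 104, 122.
Linear molecule, 6 cuts → 7 fragments:
  1–14 → 14 bp
  15–34 → 20 bp
  35–42 → 8 bp
  43–77 → 35 bp
  78–104 → 27 bp
  105–122 → 18 bp
  123–129 → 7 bp
Sorted largest to smallest: 35, 27, 20, 18, 14, 8, 7 bp.

35, 27, 20, 18, 14, 8, 7 bp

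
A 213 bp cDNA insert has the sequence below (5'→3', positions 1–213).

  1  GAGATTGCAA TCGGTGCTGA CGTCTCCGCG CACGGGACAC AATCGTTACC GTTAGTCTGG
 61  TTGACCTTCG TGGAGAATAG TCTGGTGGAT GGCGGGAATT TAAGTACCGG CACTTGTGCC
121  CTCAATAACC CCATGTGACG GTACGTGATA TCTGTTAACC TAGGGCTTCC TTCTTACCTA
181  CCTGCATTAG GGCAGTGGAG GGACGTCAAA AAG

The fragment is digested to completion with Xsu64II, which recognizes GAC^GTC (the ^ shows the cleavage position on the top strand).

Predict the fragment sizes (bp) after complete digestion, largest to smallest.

183, 21, 9 bp

Xsu64II sites (GACGTC) start at positions 19, 202.
Xsu64II cuts after base 3 of each site, so after positions 21, 204.
Linear molecule, 2 cuts → 3 fragments:
  1–21 → 21 bp
  22–204 → 183 bp
  205–213 → 9 bp
Sorted largest to smallest: 183, 21, 9 bp.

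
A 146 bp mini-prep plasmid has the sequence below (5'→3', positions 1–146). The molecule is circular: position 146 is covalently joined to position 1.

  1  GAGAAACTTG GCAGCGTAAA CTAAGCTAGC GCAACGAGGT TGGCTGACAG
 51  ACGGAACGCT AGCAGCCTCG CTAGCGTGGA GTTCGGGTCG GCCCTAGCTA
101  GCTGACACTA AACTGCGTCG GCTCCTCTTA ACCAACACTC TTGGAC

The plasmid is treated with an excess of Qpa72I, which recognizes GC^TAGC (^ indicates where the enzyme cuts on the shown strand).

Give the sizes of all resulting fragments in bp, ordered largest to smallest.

74, 33, 27, 12 bp

Qpa72I sites (GCTAGC) start at positions 25, 58, 70, 97.
Qpa72I cuts after base 2 of each site, so after positions 26, 59, 71, 98.
Circular molecule, 4 cuts → 4 fragments:
  27–59 → 33 bp
  60–71 → 12 bp
  72–98 → 27 bp
  99–146 then 1–26 → 48 + 26 = 74 bp
Sorted largest to smallest: 74, 33, 27, 12 bp.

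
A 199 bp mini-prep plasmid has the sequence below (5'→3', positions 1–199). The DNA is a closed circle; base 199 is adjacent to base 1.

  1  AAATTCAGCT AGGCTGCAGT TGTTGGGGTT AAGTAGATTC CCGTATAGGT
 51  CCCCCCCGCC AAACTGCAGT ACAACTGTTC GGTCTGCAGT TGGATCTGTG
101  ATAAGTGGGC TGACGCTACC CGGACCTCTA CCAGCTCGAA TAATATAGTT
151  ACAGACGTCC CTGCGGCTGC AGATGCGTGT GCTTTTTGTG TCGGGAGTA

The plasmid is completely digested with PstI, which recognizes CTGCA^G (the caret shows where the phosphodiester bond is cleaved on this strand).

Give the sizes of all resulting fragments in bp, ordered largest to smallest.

PstI sites (CTGCAG) start at positions 14, 64, 84, 167.
PstI cuts after base 5 of each site (before the last base), so after positions 18, 68, 88, 171.
Circular molecule, 4 cuts → 4 fragments:
  19–68 → 50 bp
  69–88 → 20 bp
  89–171 → 83 bp
  172–199 then 1–18 → 28 + 18 = 46 bp
Sorted largest to smallest: 83, 50, 46, 20 bp.

83, 50, 46, 20 bp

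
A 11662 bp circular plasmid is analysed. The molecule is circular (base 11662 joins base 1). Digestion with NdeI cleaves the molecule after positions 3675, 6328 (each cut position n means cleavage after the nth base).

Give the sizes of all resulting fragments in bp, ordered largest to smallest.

Circular molecule, 2 cuts → 2 fragments:
  6328 − 3675 = 2653 bp
  wrap: 11662 − 6328 + 3675 = 9009 bp
Sorted largest to smallest: 9009, 2653 bp.

9009, 2653 bp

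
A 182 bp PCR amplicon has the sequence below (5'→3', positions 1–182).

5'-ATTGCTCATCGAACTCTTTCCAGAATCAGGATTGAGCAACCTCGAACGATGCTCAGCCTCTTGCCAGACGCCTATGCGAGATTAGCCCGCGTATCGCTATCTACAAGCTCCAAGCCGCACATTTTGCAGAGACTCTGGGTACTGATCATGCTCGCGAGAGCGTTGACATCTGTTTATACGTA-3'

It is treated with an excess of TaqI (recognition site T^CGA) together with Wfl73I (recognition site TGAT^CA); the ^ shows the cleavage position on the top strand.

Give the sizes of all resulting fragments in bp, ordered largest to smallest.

TaqI sites (TCGA) start at positions 9, 42.
TaqI cuts after the first base of each site, so after positions 9, 42.
The Wfl73I site (TGATCA) starts at position 143.
Wfl73I cuts after base 4 of each site, so after position 146.
Combined cut positions: 9, 42, 146.
Linear molecule, 3 cuts → 4 fragments:
  1–9 → 9 bp
  10–42 → 33 bp
  43–146 → 104 bp
  147–182 → 36 bp
Sorted largest to smallest: 104, 36, 33, 9 bp.

104, 36, 33, 9 bp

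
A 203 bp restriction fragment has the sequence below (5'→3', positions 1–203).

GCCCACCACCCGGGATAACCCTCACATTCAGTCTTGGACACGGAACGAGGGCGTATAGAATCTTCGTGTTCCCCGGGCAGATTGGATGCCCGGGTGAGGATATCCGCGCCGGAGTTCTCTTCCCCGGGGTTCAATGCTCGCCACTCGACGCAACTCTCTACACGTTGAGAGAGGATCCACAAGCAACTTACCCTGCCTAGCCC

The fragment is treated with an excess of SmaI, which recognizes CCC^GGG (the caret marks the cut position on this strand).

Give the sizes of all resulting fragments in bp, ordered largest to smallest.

78, 63, 34, 17, 11 bp

SmaI sites (CCCGGG) start at positions 9, 72, 89, 123.
SmaI cuts after base 3 of each site, so after positions 11, 74, 91, 125.
Linear molecule, 4 cuts → 5 fragments:
  1–11 → 11 bp
  12–74 → 63 bp
  75–91 → 17 bp
  92–125 → 34 bp
  126–203 → 78 bp
Sorted largest to smallest: 78, 63, 34, 17, 11 bp.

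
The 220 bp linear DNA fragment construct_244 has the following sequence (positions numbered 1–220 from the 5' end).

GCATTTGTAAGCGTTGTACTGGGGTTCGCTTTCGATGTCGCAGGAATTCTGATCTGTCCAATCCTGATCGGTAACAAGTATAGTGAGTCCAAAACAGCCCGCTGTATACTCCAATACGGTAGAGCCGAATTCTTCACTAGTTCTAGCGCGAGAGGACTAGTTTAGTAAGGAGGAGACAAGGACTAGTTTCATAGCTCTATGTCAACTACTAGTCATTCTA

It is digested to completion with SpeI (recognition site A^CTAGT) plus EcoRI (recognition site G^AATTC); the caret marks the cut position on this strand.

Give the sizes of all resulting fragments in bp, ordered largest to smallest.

83, 44, 26, 26, 20, 12, 9 bp

SpeI sites (ACTAGT) start at positions 136, 156, 182, 208.
SpeI cuts after the first base of each site, so after positions 136, 156, 182, 208.
EcoRI sites (GAATTC) start at positions 44, 127.
EcoRI cuts after the first base of each site, so after positions 44, 127.
Combined cut positions: 44, 127, 136, 156, 182, 208.
Linear molecule, 6 cuts → 7 fragments:
  1–44 → 44 bp
  45–127 → 83 bp
  128–136 → 9 bp
  137–156 → 20 bp
  157–182 → 26 bp
  183–208 → 26 bp
  209–220 → 12 bp
Sorted largest to smallest: 83, 44, 26, 26, 20, 12, 9 bp.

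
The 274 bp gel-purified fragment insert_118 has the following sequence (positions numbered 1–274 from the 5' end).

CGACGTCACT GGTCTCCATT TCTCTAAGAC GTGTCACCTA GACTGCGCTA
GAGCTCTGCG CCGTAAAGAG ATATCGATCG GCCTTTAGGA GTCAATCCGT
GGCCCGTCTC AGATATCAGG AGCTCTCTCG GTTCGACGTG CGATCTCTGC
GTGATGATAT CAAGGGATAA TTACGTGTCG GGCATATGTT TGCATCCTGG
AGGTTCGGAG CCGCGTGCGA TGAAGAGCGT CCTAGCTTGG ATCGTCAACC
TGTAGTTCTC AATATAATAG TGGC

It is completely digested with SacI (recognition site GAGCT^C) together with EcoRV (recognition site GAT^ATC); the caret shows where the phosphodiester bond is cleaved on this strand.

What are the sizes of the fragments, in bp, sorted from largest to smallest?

116, 55, 42, 34, 17, 10 bp

SacI sites (GAGCTC) start at positions 51, 120.
SacI cuts after base 5 of each site (before the last base), so after positions 55, 124.
EcoRV sites (GATATC) start at positions 70, 112, 156.
EcoRV cuts after base 3 of each site, so after positions 72, 114, 158.
Combined cut positions: 55, 72, 114, 124, 158.
Linear molecule, 5 cuts → 6 fragments:
  1–55 → 55 bp
  56–72 → 17 bp
  73–114 → 42 bp
  115–124 → 10 bp
  125–158 → 34 bp
  159–274 → 116 bp
Sorted largest to smallest: 116, 55, 42, 34, 17, 10 bp.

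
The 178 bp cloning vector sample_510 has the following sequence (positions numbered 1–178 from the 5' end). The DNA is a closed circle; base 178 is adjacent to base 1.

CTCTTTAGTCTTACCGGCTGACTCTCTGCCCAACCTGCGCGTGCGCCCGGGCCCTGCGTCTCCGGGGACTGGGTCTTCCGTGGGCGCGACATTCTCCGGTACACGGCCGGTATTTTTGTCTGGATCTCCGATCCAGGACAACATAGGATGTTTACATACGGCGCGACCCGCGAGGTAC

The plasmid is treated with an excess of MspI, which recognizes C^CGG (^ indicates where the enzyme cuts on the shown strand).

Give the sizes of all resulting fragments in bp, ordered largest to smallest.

85, 34, 33, 15, 11 bp

MspI sites (CCGG) start at positions 14, 47, 62, 96, 107.
MspI cuts after the first base of each site, so after positions 14, 47, 62, 96, 107.
Circular molecule, 5 cuts → 5 fragments:
  15–47 → 33 bp
  48–62 → 15 bp
  63–96 → 34 bp
  97–107 → 11 bp
  108–178 then 1–14 → 71 + 14 = 85 bp
Sorted largest to smallest: 85, 34, 33, 15, 11 bp.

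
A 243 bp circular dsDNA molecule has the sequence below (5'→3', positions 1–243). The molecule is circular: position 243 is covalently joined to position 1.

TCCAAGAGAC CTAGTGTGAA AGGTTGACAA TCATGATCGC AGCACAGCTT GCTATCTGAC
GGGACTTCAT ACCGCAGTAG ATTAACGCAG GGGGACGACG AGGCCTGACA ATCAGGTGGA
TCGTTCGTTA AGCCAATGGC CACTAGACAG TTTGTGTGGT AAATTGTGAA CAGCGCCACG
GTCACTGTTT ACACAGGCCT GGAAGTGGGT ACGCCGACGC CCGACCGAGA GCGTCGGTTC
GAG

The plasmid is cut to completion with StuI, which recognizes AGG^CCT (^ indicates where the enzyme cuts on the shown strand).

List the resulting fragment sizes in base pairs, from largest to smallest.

149, 94 bp

StuI sites (AGGCCT) start at positions 101, 195.
StuI cuts after base 3 of each site, so after positions 103, 197.
Circular molecule, 2 cuts → 2 fragments:
  104–197 → 94 bp
  198–243 then 1–103 → 46 + 103 = 149 bp
Sorted largest to smallest: 149, 94 bp.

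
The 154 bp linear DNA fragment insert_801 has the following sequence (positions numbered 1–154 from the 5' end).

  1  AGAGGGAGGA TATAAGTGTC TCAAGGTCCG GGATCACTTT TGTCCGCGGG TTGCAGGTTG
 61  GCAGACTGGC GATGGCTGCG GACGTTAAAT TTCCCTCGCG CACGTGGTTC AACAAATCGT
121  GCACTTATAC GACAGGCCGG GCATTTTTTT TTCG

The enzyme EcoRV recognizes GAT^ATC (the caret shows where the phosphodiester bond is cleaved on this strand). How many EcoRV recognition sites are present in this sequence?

No occurrence of GATATC is present in the sequence.
EcoRV does not cut: 0 sites.

0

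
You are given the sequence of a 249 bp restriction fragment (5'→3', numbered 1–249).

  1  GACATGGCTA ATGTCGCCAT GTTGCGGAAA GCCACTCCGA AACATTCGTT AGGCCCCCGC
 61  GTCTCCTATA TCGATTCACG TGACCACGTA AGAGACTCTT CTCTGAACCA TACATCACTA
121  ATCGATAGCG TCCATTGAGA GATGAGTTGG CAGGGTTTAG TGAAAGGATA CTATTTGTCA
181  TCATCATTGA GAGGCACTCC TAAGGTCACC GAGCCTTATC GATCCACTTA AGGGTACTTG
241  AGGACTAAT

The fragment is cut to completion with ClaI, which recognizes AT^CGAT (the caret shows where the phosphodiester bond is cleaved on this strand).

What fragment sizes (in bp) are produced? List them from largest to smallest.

97, 71, 51, 30 bp

ClaI sites (ATCGAT) start at positions 70, 121, 218.
ClaI cuts after base 2 of each site, so after positions 71, 122, 219.
Linear molecule, 3 cuts → 4 fragments:
  1–71 → 71 bp
  72–122 → 51 bp
  123–219 → 97 bp
  220–249 → 30 bp
Sorted largest to smallest: 97, 71, 51, 30 bp.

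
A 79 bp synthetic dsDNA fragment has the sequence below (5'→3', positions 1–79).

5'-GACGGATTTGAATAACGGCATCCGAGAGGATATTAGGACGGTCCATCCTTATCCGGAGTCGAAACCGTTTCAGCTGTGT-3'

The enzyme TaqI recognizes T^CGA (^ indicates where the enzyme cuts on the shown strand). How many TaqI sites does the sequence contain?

TCGA occurs starting at position 59.
TaqI cuts at 1 site.

1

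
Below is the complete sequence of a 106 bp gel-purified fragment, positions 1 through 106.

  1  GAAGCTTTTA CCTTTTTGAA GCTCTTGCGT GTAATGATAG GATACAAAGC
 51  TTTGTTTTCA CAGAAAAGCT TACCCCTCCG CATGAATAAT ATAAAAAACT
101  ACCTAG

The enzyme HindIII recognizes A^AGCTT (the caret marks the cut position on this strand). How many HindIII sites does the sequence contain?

3

AAGCTT occurs starting at positions 2, 47, 66.
HindIII cuts at 3 sites.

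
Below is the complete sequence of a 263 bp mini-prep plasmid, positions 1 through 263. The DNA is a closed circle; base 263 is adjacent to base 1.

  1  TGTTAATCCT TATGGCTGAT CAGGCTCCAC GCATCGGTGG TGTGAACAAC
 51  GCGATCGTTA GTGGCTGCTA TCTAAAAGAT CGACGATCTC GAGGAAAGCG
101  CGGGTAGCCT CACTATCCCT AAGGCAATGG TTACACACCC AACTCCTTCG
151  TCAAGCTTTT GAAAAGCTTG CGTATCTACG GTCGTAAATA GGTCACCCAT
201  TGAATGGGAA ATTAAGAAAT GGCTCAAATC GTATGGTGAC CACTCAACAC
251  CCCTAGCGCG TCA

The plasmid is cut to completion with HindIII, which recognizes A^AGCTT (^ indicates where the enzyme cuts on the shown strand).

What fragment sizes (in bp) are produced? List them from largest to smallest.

HindIII sites (AAGCTT) start at positions 153, 164.
HindIII cuts after the first base of each site, so after positions 153, 164.
Circular molecule, 2 cuts → 2 fragments:
  154–164 → 11 bp
  165–263 then 1–153 → 99 + 153 = 252 bp
Sorted largest to smallest: 252, 11 bp.

252, 11 bp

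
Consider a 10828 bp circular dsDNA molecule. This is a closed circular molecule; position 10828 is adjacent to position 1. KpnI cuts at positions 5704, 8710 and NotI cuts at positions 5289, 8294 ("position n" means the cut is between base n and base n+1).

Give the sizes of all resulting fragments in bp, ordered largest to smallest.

Combined cut positions (sorted): 5289, 5704, 8294, 8710.
Circular molecule, 4 cuts → 4 fragments:
  5704 − 5289 = 415 bp
  8294 − 5704 = 2590 bp
  8710 − 8294 = 416 bp
  wrap: 10828 − 8710 + 5289 = 7407 bp
Sorted largest to smallest: 7407, 2590, 416, 415 bp.

7407, 2590, 416, 415 bp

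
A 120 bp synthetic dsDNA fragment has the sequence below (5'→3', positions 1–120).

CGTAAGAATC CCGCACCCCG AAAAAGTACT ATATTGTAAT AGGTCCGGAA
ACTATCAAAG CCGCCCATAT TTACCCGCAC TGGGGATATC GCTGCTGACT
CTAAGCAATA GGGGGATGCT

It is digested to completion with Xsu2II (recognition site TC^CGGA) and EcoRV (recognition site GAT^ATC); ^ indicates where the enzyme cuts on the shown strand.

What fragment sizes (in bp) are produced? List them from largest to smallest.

The Xsu2II site (TCCGGA) starts at position 44.
Xsu2II cuts after base 2 of each site, so after position 45.
The EcoRV site (GATATC) starts at position 85.
EcoRV cuts after base 3 of each site, so after position 87.
Combined cut positions: 45, 87.
Linear molecule, 2 cuts → 3 fragments:
  1–45 → 45 bp
  46–87 → 42 bp
  88–120 → 33 bp
Sorted largest to smallest: 45, 42, 33 bp.

45, 42, 33 bp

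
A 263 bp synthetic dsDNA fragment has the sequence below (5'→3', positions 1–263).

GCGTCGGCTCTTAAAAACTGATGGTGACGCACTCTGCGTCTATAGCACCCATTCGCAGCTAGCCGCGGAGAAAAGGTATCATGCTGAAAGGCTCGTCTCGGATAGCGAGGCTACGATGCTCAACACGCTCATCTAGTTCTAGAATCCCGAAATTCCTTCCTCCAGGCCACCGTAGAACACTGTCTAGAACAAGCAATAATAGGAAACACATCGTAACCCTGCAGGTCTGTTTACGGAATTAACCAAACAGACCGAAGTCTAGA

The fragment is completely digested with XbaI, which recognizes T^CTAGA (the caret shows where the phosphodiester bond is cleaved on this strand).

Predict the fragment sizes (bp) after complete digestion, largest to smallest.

138, 75, 45, 5 bp

XbaI sites (TCTAGA) start at positions 138, 183, 258.
XbaI cuts after the first base of each site, so after positions 138, 183, 258.
Linear molecule, 3 cuts → 4 fragments:
  1–138 → 138 bp
  139–183 → 45 bp
  184–258 → 75 bp
  259–263 → 5 bp
Sorted largest to smallest: 138, 75, 45, 5 bp.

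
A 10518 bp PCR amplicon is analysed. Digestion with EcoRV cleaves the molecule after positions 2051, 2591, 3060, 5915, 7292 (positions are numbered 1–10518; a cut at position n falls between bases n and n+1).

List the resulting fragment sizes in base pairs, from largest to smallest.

Linear molecule, 5 cuts → 6 fragments:
  2051 − 0 = 2051 bp
  2591 − 2051 = 540 bp
  3060 − 2591 = 469 bp
  5915 − 3060 = 2855 bp
  7292 − 5915 = 1377 bp
  10518 − 7292 = 3226 bp
Sorted largest to smallest: 3226, 2855, 2051, 1377, 540, 469 bp.

3226, 2855, 2051, 1377, 540, 469 bp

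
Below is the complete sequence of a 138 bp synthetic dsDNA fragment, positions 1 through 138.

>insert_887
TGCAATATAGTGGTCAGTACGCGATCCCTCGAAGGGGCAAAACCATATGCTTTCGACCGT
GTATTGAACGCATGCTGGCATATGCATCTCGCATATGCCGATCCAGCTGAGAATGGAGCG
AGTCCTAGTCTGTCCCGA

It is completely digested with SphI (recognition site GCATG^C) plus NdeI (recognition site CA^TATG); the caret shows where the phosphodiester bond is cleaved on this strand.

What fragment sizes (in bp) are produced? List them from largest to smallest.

45, 45, 29, 13, 6 bp

The SphI site (GCATGC) starts at position 70.
SphI cuts after base 5 of each site (before the last base), so after position 74.
NdeI sites (CATATG) start at positions 44, 79, 92.
NdeI cuts after base 2 of each site, so after positions 45, 80, 93.
Combined cut positions: 45, 74, 80, 93.
Linear molecule, 4 cuts → 5 fragments:
  1–45 → 45 bp
  46–74 → 29 bp
  75–80 → 6 bp
  81–93 → 13 bp
  94–138 → 45 bp
Sorted largest to smallest: 45, 45, 29, 13, 6 bp.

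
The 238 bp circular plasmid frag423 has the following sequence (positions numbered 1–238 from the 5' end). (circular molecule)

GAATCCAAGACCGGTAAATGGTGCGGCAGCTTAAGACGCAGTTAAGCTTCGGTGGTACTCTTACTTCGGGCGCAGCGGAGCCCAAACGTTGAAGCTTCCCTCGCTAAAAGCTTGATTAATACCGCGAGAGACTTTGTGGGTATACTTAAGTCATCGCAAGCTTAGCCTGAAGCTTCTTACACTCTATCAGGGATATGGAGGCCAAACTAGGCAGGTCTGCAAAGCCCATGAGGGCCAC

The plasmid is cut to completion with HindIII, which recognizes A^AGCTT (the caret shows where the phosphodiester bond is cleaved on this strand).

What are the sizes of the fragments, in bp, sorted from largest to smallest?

112, 50, 48, 16, 12 bp

HindIII sites (AAGCTT) start at positions 44, 92, 108, 158, 170.
HindIII cuts after the first base of each site, so after positions 44, 92, 108, 158, 170.
Circular molecule, 5 cuts → 5 fragments:
  45–92 → 48 bp
  93–108 → 16 bp
  109–158 → 50 bp
  159–170 → 12 bp
  171–238 then 1–44 → 68 + 44 = 112 bp
Sorted largest to smallest: 112, 50, 48, 16, 12 bp.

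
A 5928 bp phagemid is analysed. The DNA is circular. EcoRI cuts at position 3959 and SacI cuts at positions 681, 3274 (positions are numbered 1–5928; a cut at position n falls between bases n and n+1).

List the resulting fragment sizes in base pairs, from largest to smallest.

2650, 2593, 685 bp

Combined cut positions (sorted): 681, 3274, 3959.
Circular molecule, 3 cuts → 3 fragments:
  3274 − 681 = 2593 bp
  3959 − 3274 = 685 bp
  wrap: 5928 − 3959 + 681 = 2650 bp
Sorted largest to smallest: 2650, 2593, 685 bp.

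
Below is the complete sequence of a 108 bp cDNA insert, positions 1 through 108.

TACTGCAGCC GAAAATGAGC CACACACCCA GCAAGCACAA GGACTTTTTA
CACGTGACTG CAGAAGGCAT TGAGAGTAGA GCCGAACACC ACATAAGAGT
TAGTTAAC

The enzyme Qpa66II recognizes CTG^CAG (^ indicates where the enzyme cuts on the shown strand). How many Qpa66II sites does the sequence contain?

CTGCAG occurs starting at positions 3, 58.
Qpa66II cuts at 2 sites.

2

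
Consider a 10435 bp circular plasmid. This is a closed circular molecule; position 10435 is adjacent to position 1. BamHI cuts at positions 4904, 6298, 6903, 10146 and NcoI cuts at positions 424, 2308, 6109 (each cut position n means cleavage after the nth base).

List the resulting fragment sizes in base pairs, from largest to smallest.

3243, 2596, 1884, 1205, 713, 605, 189 bp

Combined cut positions (sorted): 424, 2308, 4904, 6109, 6298, 6903, 10146.
Circular molecule, 7 cuts → 7 fragments:
  2308 − 424 = 1884 bp
  4904 − 2308 = 2596 bp
  6109 − 4904 = 1205 bp
  6298 − 6109 = 189 bp
  6903 − 6298 = 605 bp
  10146 − 6903 = 3243 bp
  wrap: 10435 − 10146 + 424 = 713 bp
Sorted largest to smallest: 3243, 2596, 1884, 1205, 713, 605, 189 bp.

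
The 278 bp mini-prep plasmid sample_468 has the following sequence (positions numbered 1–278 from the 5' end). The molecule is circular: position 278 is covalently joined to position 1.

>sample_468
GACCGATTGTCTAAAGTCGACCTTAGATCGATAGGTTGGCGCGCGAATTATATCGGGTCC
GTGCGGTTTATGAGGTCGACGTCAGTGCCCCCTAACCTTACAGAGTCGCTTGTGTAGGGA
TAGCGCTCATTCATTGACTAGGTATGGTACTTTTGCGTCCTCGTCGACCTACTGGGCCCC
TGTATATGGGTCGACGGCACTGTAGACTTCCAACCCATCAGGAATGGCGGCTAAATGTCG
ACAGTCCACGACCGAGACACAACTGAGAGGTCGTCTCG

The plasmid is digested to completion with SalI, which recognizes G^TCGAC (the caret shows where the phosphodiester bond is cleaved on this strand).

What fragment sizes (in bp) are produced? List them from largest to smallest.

88, 59, 57, 47, 27 bp

SalI sites (GTCGAC) start at positions 16, 75, 163, 190, 237.
SalI cuts after the first base of each site, so after positions 16, 75, 163, 190, 237.
Circular molecule, 5 cuts → 5 fragments:
  17–75 → 59 bp
  76–163 → 88 bp
  164–190 → 27 bp
  191–237 → 47 bp
  238–278 then 1–16 → 41 + 16 = 57 bp
Sorted largest to smallest: 88, 59, 57, 47, 27 bp.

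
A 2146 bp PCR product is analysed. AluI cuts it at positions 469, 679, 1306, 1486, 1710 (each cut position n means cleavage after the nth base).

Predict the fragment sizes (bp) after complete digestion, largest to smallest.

Linear molecule, 5 cuts → 6 fragments:
  469 − 0 = 469 bp
  679 − 469 = 210 bp
  1306 − 679 = 627 bp
  1486 − 1306 = 180 bp
  1710 − 1486 = 224 bp
  2146 − 1710 = 436 bp
Sorted largest to smallest: 627, 469, 436, 224, 210, 180 bp.

627, 469, 436, 224, 210, 180 bp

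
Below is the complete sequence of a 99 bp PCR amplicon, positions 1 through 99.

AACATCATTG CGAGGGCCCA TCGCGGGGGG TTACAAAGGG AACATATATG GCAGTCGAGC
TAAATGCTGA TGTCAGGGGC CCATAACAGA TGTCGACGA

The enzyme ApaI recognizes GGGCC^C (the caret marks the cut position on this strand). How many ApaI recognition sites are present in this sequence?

GGGCCC occurs starting at positions 14, 77.
ApaI cuts at 2 sites.

2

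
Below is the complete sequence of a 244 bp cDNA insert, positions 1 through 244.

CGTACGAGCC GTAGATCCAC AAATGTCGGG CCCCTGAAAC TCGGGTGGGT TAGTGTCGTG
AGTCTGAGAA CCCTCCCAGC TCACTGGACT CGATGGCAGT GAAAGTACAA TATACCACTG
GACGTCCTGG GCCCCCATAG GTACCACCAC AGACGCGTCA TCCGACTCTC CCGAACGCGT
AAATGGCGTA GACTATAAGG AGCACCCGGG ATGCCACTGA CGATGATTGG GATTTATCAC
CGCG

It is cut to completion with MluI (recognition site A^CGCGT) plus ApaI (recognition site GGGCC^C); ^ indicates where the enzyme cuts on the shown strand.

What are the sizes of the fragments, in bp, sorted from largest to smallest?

101, 69, 32, 22, 20 bp

MluI sites (ACGCGT) start at positions 153, 175.
MluI cuts after the first base of each site, so after positions 153, 175.
ApaI sites (GGGCCC) start at positions 28, 129.
ApaI cuts after base 5 of each site (before the last base), so after positions 32, 133.
Combined cut positions: 32, 133, 153, 175.
Linear molecule, 4 cuts → 5 fragments:
  1–32 → 32 bp
  33–133 → 101 bp
  134–153 → 20 bp
  154–175 → 22 bp
  176–244 → 69 bp
Sorted largest to smallest: 101, 69, 32, 22, 20 bp.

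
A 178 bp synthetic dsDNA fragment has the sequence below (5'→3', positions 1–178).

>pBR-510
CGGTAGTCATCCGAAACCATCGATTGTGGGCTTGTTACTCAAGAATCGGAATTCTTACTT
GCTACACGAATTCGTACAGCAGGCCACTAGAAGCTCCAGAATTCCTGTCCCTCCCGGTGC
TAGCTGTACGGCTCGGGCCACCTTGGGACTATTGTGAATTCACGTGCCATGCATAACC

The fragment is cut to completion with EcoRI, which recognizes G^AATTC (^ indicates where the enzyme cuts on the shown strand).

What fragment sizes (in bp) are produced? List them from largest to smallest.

57, 49, 31, 22, 19 bp

EcoRI sites (GAATTC) start at positions 49, 68, 99, 156.
EcoRI cuts after the first base of each site, so after positions 49, 68, 99, 156.
Linear molecule, 4 cuts → 5 fragments:
  1–49 → 49 bp
  50–68 → 19 bp
  69–99 → 31 bp
  100–156 → 57 bp
  157–178 → 22 bp
Sorted largest to smallest: 57, 49, 31, 22, 19 bp.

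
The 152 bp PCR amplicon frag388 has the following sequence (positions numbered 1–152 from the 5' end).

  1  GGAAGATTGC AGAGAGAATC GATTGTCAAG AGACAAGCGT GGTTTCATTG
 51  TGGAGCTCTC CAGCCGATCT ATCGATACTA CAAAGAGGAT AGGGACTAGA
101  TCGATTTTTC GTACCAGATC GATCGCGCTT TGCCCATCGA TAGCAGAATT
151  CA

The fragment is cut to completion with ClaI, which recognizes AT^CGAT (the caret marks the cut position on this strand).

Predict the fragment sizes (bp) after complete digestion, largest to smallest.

53, 29, 19, 18, 18, 15 bp

ClaI sites (ATCGAT) start at positions 18, 71, 100, 118, 136.
ClaI cuts after base 2 of each site, so after positions 19, 72, 101, 119, 137.
Linear molecule, 5 cuts → 6 fragments:
  1–19 → 19 bp
  20–72 → 53 bp
  73–101 → 29 bp
  102–119 → 18 bp
  120–137 → 18 bp
  138–152 → 15 bp
Sorted largest to smallest: 53, 29, 19, 18, 18, 15 bp.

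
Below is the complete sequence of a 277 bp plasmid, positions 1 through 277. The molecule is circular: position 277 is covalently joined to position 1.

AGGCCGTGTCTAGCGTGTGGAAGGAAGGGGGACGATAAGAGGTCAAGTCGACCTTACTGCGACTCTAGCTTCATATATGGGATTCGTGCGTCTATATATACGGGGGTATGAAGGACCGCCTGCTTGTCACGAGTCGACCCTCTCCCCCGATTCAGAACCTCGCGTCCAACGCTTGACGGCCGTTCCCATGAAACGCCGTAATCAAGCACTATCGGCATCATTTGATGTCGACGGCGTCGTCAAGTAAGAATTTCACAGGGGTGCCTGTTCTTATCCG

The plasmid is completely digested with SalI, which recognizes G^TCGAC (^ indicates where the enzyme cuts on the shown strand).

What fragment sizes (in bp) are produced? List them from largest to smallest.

97, 94, 86 bp

SalI sites (GTCGAC) start at positions 47, 133, 227.
SalI cuts after the first base of each site, so after positions 47, 133, 227.
Circular molecule, 3 cuts → 3 fragments:
  48–133 → 86 bp
  134–227 → 94 bp
  228–277 then 1–47 → 50 + 47 = 97 bp
Sorted largest to smallest: 97, 94, 86 bp.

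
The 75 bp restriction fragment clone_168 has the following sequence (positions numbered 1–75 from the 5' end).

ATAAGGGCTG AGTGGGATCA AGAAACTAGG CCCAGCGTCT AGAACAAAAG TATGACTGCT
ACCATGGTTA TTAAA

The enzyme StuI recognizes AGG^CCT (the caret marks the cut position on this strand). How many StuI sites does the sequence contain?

No occurrence of AGGCCT is present in the sequence.
StuI does not cut: 0 sites.

0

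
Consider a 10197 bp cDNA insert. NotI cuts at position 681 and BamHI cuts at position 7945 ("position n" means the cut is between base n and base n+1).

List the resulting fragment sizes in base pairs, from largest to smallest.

7264, 2252, 681 bp

Combined cut positions (sorted): 681, 7945.
Linear molecule, 2 cuts → 3 fragments:
  681 − 0 = 681 bp
  7945 − 681 = 7264 bp
  10197 − 7945 = 2252 bp
Sorted largest to smallest: 7264, 2252, 681 bp.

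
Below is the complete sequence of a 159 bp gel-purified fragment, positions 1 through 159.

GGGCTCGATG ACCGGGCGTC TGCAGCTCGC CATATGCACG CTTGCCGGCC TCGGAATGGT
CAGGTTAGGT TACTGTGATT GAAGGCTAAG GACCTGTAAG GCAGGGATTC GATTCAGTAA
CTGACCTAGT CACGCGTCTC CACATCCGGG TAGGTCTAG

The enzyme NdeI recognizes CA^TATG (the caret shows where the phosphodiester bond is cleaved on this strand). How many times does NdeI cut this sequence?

1

CATATG occurs starting at position 31.
NdeI cuts at 1 site.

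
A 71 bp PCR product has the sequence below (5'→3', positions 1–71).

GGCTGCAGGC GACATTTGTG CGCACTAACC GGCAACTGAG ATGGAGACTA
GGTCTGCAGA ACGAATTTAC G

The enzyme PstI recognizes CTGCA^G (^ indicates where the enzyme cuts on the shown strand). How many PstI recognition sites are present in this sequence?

2

CTGCAG occurs starting at positions 3, 54.
PstI cuts at 2 sites.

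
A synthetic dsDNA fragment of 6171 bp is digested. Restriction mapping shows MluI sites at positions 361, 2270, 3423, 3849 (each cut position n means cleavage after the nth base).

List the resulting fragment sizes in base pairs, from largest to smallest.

2322, 1909, 1153, 426, 361 bp

Linear molecule, 4 cuts → 5 fragments:
  361 − 0 = 361 bp
  2270 − 361 = 1909 bp
  3423 − 2270 = 1153 bp
  3849 − 3423 = 426 bp
  6171 − 3849 = 2322 bp
Sorted largest to smallest: 2322, 1909, 1153, 426, 361 bp.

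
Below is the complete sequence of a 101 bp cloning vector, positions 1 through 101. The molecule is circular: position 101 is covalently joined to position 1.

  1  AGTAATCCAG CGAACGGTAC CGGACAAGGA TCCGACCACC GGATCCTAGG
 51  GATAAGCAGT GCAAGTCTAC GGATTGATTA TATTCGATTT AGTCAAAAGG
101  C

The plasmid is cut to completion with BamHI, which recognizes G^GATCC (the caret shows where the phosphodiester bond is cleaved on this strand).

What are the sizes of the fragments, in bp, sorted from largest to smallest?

88, 13 bp

BamHI sites (GGATCC) start at positions 28, 41.
BamHI cuts after the first base of each site, so after positions 28, 41.
Circular molecule, 2 cuts → 2 fragments:
  29–41 → 13 bp
  42–101 then 1–28 → 60 + 28 = 88 bp
Sorted largest to smallest: 88, 13 bp.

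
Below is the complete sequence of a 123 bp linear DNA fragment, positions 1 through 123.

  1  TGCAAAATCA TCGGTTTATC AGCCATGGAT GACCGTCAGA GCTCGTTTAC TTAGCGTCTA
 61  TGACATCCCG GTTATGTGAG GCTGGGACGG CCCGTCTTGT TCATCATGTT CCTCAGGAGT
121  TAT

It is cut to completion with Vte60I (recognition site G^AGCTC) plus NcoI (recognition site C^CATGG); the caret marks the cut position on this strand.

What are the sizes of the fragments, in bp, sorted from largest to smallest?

The Vte60I site (GAGCTC) starts at position 39.
Vte60I cuts after the first base of each site, so after position 39.
The NcoI site (CCATGG) starts at position 23.
NcoI cuts after the first base of each site, so after position 23.
Combined cut positions: 23, 39.
Linear molecule, 2 cuts → 3 fragments:
  1–23 → 23 bp
  24–39 → 16 bp
  40–123 → 84 bp
Sorted largest to smallest: 84, 23, 16 bp.

84, 23, 16 bp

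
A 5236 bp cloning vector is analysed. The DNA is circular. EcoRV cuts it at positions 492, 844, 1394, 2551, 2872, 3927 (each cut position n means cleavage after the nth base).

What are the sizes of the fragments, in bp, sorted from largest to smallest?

1801, 1157, 1055, 550, 352, 321 bp

Circular molecule, 6 cuts → 6 fragments:
  844 − 492 = 352 bp
  1394 − 844 = 550 bp
  2551 − 1394 = 1157 bp
  2872 − 2551 = 321 bp
  3927 − 2872 = 1055 bp
  wrap: 5236 − 3927 + 492 = 1801 bp
Sorted largest to smallest: 1801, 1157, 1055, 550, 352, 321 bp.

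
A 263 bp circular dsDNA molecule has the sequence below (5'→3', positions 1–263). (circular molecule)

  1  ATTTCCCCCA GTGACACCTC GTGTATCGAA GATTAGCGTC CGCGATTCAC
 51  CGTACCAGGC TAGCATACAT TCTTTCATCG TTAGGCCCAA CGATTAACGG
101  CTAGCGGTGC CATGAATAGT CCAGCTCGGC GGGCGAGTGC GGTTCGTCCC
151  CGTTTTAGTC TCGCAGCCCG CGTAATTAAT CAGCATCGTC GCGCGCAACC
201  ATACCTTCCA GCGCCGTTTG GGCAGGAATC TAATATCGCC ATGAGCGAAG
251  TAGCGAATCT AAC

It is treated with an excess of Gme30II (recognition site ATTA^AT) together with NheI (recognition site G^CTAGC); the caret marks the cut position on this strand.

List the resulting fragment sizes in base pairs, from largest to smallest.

144, 78, 41 bp

The Gme30II site (ATTAAT) starts at position 175.
Gme30II cuts after base 4 of each site, so after position 178.
NheI sites (GCTAGC) start at positions 59, 100.
NheI cuts after the first base of each site, so after positions 59, 100.
Combined cut positions: 59, 100, 178.
Circular molecule, 3 cuts → 3 fragments:
  60–100 → 41 bp
  101–178 → 78 bp
  179–263 then 1–59 → 85 + 59 = 144 bp
Sorted largest to smallest: 144, 78, 41 bp.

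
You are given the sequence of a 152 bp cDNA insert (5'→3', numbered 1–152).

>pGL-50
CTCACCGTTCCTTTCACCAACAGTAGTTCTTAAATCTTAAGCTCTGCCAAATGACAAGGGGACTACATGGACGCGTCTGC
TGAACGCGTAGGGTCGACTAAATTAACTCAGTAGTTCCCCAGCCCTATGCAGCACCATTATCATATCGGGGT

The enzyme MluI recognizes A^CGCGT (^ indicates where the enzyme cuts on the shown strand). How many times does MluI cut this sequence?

2

ACGCGT occurs starting at positions 71, 84.
MluI cuts at 2 sites.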